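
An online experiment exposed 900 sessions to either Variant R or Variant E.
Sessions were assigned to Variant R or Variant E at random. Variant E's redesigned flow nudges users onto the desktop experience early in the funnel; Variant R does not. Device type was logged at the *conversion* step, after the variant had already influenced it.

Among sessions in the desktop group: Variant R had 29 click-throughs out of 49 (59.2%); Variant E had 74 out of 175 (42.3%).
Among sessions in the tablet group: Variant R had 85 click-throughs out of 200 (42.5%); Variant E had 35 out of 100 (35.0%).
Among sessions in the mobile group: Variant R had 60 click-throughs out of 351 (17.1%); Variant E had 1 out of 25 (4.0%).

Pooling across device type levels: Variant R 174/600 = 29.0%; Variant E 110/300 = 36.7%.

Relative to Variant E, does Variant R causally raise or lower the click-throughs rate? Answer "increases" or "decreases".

Device type is downstream of the variant. One should not condition on a consequence of treatment, so the overall rates are the right comparison.
Pooled: Variant R 29.0% vs Variant E 36.7%; Variant E is higher overall.

decreases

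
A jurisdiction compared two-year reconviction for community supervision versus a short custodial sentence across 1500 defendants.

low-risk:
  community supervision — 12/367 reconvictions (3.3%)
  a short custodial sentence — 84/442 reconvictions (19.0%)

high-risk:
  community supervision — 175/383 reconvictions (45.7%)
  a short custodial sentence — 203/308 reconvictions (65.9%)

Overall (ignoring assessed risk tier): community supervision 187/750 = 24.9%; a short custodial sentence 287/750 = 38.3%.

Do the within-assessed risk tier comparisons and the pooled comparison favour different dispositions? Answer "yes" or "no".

Within each assessed risk tier level (low-risk 3.3% vs 19.0%; high-risk 45.7% vs 65.9%), community supervision has the lower rate every time. Pooled: 24.9% vs 38.3% — community supervision has the lower rate overall. They agree.

no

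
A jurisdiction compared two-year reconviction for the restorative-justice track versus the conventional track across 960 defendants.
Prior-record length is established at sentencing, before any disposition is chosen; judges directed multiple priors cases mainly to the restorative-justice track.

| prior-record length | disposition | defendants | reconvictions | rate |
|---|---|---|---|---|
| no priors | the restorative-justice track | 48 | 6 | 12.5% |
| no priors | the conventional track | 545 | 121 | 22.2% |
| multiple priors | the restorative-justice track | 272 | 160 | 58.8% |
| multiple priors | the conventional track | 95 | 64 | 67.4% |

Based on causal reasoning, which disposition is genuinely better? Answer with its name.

the restorative-justice track

Within every prior-record length level the restorative-justice track has the lower rate, yet pooled the conventional track does — Simpson's reversal.
Since prior-record length is a pre-existing factor (not a product of the disposition) and it affects the outcome on its own, it is a confounder. The stratified rates, not the pooled rate, identify the causal effect.
Within each level — no priors: 12.5% vs 22.2%; multiple priors: 58.8% vs 67.4% — the restorative-justice track is lower every time.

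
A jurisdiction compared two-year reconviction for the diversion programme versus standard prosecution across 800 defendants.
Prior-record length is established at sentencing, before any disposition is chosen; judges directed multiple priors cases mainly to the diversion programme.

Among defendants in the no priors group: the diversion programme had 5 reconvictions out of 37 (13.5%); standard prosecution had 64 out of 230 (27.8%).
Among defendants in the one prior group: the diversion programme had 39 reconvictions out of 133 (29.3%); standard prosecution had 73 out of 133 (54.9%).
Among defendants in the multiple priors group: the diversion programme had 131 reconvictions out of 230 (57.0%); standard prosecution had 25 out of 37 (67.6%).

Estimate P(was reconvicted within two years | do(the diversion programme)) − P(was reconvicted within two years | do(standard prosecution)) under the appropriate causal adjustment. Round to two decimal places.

-0.17

The prior-record length-specific comparison favours the diversion programme throughout, but the pooled figures favour standard prosecution. The question is whether to condition on prior-record length.
The imbalance in prior-record length arose from how defendants were allocated, not from anything the disposition did; and prior-record length independently affects the outcome. The pooled gap is confounded — condition on prior-record length.
Adjusting over the population distribution of prior-record length: 0.334·(0.135−0.278) + 0.333·(0.293−0.549) + 0.334·(0.570−0.676) = -0.168.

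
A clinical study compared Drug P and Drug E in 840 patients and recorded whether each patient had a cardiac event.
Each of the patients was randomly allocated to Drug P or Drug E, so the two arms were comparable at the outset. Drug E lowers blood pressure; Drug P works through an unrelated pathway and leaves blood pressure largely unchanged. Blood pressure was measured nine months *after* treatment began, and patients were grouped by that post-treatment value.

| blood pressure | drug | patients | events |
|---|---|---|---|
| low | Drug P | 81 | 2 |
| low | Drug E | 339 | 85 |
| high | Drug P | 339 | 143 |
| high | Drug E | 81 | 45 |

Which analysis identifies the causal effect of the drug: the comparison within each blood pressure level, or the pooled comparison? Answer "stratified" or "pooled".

Within every blood pressure level Drug P has the lower rate, yet pooled Drug E does — Simpson's reversal.
The distribution of blood pressure is itself part of what the drug does — it is an intermediate outcome. Holding it fixed would remove that part of the effect; the total effect is the pooled difference.
Pooled: Drug P 34.5% vs Drug E 31.0%; Drug E is lower overall.

pooled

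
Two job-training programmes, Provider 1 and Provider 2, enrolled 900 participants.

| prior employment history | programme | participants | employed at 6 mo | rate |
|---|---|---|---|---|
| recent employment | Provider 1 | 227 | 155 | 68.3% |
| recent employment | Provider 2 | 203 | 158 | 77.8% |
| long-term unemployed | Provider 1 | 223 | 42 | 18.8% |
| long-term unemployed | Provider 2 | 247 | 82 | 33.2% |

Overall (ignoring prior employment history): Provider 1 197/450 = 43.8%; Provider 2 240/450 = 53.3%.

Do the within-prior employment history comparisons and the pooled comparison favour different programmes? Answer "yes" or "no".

Within each prior employment history level (recent employment 68.3% vs 77.8%; long-term unemployed 18.8% vs 33.2%), Provider 2 has the higher rate every time. Pooled: 43.8% vs 53.3% — Provider 2 has the higher rate overall. They agree.

no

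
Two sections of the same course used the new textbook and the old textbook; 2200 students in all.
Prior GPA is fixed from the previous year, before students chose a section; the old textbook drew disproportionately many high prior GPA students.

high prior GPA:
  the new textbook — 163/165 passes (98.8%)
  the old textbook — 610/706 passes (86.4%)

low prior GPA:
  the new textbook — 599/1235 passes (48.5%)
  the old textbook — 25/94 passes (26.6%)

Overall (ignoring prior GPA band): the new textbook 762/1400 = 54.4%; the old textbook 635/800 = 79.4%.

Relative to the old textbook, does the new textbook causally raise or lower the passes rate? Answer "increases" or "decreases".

the new textbook is higher inside every prior GPA band stratum but the old textbook is higher in aggregate. Whether to stratify depends on how prior GPA band relates to the teaching method.
Since prior GPA band is a pre-existing factor (not a product of the teaching method) and it affects the outcome on its own, it is a confounder. The stratified rates, not the pooled rate, identify the causal effect.
Within each level — high prior GPA: 98.8% vs 86.4%; low prior GPA: 48.5% vs 26.6% — the new textbook is higher every time.

increases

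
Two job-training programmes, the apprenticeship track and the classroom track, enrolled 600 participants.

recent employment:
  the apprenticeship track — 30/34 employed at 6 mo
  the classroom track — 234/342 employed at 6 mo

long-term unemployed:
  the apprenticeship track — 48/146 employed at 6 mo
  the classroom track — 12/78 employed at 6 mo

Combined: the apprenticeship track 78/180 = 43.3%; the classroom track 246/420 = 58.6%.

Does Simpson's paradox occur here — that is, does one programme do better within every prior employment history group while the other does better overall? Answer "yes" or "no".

Within each prior employment history level (recent employment 88.2% vs 68.4%; long-term unemployed 32.9% vs 15.4%), the apprenticeship track has the higher rate every time. Pooled: 43.3% vs 58.6% — the classroom track has the higher rate overall. The two comparisons disagree.

yes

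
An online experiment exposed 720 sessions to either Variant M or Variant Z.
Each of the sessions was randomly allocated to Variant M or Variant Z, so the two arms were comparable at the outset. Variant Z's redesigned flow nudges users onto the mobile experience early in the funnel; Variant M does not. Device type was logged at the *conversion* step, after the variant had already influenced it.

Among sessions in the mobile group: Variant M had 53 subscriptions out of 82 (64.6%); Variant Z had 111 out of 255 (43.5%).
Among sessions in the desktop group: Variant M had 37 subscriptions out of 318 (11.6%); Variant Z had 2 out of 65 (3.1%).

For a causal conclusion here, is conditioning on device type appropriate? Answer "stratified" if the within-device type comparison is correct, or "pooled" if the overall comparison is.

pooled

Variant M is higher inside every device type stratum but Variant Z is higher in aggregate. Whether to stratify depends on how device type relates to the variant.
Device type lies on the pathway variant → device type → outcome, so adjusting for it blocks the indirect effect. For the total causal effect of variant, use the unadjusted pooled rates.
Pooled: Variant M 22.5% vs Variant Z 35.3%; Variant Z is higher overall.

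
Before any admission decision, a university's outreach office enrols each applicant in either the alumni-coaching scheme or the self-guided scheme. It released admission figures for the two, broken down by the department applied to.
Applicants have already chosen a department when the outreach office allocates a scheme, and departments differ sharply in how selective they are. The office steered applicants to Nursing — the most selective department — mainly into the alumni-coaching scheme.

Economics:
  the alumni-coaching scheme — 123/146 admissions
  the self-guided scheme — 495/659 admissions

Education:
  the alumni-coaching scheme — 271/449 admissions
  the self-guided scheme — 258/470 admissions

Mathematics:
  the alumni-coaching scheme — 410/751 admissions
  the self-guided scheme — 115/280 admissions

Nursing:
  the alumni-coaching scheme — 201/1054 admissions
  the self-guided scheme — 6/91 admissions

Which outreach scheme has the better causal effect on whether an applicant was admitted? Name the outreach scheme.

the alumni-coaching scheme

The department-specific comparison favours the alumni-coaching scheme throughout, but the pooled figures favour the self-guided scheme. The question is whether to condition on department.
The imbalance in department arose from how applicants were allocated, not from anything the outreach scheme did; and department independently affects the outcome. The pooled gap is confounded — condition on department.
Within each level — Economics: 84.2% vs 75.1%; Education: 60.4% vs 54.9%; Mathematics: 54.6% vs 41.1%; Nursing: 19.1% vs 6.6% — the alumni-coaching scheme is higher every time.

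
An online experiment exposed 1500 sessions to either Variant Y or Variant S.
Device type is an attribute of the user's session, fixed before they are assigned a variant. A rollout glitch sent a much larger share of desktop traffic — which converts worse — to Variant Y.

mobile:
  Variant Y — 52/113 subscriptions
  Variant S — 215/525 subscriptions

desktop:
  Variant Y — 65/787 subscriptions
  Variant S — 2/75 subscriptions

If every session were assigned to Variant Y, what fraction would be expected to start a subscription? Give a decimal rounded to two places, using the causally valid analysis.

Within every device type level Variant Y has the higher rate, yet pooled Variant S does — Simpson's reversal.
Here device type is a common cause — it drives both which variant a case falls under and the outcome. The crude comparison mixes populations; the stratum-specific rates are the causally relevant ones.
Standardising Variant Y to the population device type mix: 0.425·52/113 + 0.575·65/787 = 0.243.

0.24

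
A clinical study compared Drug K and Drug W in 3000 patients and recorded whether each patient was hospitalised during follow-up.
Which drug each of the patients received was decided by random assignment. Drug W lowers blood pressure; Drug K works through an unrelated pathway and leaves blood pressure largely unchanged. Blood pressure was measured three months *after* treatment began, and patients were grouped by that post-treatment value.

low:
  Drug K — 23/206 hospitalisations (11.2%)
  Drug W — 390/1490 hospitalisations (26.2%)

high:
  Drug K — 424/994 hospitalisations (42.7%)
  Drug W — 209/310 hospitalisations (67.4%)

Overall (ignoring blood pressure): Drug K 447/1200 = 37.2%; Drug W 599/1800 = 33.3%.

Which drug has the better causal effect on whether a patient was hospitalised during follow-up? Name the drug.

Drug W

Drug K is lower inside every blood pressure stratum but Drug W is lower in aggregate. Whether to stratify depends on how blood pressure relates to the drug.
Because the drug influences blood pressure, blood pressure is a post-treatment mediator, not a confounder. Stratifying on it would bias the estimate; the causal effect is the crude pooled difference.
Pooled: Drug K 37.2% vs Drug W 33.3%; Drug W is lower overall.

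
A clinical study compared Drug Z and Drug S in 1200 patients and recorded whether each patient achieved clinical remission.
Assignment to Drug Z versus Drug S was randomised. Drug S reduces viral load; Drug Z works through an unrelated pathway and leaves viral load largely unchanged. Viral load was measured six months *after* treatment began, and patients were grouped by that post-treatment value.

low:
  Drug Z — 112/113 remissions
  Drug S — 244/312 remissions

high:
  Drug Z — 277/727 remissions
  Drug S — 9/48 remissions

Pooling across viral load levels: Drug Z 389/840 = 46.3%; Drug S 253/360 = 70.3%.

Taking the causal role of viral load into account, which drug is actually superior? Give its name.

Drug S

Drug Z is higher inside every viral load stratum but Drug S is higher in aggregate. Whether to stratify depends on how viral load relates to the drug.
Viral load here is a post-treatment variable shaped by the drug; conditioning on it would introduce bias rather than remove it. The overall comparison is the causal one.
Pooled: Drug Z 46.3% vs Drug S 70.3%; Drug S is higher overall.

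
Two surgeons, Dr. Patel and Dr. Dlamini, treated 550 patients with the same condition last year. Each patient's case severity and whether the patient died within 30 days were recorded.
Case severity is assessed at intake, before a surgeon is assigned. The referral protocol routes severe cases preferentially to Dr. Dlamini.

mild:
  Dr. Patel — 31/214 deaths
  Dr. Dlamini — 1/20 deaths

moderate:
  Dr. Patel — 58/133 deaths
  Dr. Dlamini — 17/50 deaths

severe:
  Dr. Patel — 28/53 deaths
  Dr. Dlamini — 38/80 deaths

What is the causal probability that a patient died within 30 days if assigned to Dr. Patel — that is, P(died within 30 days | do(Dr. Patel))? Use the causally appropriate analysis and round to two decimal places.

0.33

Dr. Dlamini is lower inside every case severity stratum but Dr. Patel is lower in aggregate. Whether to stratify depends on how case severity relates to the surgeon.
Nothing the surgeon does changes case severity; the imbalance is an allocation artefact. With case severity also predicting the outcome, the pooled figure is confounded, and the within-stratum comparison is the causal one.
Standardising Dr. Patel to the population case severity mix: 0.425·31/214 + 0.333·58/133 + 0.242·28/53 = 0.334.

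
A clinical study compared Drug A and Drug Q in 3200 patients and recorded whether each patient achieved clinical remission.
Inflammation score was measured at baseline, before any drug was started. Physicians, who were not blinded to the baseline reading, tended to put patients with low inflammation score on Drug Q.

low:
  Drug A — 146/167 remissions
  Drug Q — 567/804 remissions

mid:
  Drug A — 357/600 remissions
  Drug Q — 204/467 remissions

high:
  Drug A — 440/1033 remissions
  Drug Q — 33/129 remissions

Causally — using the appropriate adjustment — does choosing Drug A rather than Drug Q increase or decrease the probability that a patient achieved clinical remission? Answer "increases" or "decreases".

Inflammation score differs across drugs for reasons unrelated to any effect of the drug itself, and it separately predicts the outcome — a classic confounder. We must compare within inflammation score levels.
Within each level — low: 87.4% vs 70.5%; mid: 59.5% vs 43.7%; high: 42.6% vs 25.6% — Drug A is higher every time.

increases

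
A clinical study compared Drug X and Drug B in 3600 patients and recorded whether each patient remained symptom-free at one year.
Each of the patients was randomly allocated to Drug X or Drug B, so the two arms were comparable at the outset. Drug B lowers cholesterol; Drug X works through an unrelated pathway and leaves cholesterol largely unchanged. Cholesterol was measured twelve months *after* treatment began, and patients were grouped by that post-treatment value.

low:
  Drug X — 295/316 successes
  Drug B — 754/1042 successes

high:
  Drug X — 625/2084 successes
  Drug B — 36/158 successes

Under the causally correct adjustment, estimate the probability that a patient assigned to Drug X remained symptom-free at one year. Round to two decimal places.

Within every cholesterol level Drug X has the higher rate, yet pooled Drug B does — Simpson's reversal.
Stratifying would compare drugs among patients the drugs themselves sorted into cholesterol groups — a form of selection on an intermediate. The unconditioned pooled rates give the total causal effect.
So P(outcome | do(Drug X)) is just the pooled rate for Drug X: 920/2400 = 0.383.

0.38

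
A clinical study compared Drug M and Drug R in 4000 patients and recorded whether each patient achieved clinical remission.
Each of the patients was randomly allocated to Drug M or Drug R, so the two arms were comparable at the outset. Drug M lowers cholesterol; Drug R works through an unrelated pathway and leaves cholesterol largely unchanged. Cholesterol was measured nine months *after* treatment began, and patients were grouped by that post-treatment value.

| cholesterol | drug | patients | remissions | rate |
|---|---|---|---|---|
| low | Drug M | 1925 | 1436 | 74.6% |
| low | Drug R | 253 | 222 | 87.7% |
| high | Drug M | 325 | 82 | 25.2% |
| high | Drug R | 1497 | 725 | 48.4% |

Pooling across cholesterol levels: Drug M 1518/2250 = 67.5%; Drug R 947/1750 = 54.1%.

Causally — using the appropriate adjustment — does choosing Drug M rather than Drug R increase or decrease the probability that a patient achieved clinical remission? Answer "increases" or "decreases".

The distribution of cholesterol is itself part of what the drug does — it is an intermediate outcome. Holding it fixed would remove that part of the effect; the total effect is the pooled difference.
Pooled: Drug M 67.5% vs Drug R 54.1%; Drug M is higher overall.

increases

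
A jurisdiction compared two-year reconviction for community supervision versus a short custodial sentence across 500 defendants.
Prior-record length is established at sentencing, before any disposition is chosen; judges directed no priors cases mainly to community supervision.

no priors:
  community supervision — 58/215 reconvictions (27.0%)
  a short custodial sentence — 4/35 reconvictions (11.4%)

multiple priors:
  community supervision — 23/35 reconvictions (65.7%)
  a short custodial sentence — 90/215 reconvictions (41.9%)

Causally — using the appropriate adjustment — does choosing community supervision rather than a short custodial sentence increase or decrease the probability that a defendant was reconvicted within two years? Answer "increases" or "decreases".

The prior-record length-specific comparison favours a short custodial sentence throughout, but the pooled figures favour community supervision. The question is whether to condition on prior-record length.
Since prior-record length is a pre-existing factor (not a product of the disposition) and it affects the outcome on its own, it is a confounder. The stratified rates, not the pooled rate, identify the causal effect.
Within each level — no priors: 27.0% vs 11.4%; multiple priors: 65.7% vs 41.9% — a short custodial sentence is lower every time.

increases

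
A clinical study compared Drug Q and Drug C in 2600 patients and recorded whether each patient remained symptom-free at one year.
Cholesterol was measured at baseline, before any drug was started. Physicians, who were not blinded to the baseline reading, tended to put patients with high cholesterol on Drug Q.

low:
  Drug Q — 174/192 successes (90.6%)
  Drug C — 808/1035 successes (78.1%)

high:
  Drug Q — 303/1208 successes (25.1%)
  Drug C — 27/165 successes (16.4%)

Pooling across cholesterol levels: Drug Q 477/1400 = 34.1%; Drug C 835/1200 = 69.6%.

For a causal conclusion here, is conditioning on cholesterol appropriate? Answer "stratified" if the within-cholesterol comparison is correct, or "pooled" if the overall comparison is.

The imbalance in cholesterol arose from how patients were allocated, not from anything the drug did; and cholesterol independently affects the outcome. The pooled gap is confounded — condition on cholesterol.
Within each level — low: 90.6% vs 78.1%; high: 25.1% vs 16.4% — Drug Q is higher every time.

stratified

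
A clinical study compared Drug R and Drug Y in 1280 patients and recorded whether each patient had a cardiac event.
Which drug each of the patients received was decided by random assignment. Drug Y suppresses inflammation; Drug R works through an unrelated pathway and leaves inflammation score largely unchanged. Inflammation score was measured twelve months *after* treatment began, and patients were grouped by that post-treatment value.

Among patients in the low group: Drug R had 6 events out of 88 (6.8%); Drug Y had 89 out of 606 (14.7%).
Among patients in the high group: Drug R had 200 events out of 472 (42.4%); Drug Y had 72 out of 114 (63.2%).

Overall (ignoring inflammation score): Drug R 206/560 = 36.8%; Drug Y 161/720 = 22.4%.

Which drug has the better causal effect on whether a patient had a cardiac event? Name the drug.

Drug Y

Inflammation score lies on the pathway drug → inflammation score → outcome, so adjusting for it blocks the indirect effect. For the total causal effect of drug, use the unadjusted pooled rates.
Pooled: Drug R 36.8% vs Drug Y 22.4%; Drug Y is lower overall.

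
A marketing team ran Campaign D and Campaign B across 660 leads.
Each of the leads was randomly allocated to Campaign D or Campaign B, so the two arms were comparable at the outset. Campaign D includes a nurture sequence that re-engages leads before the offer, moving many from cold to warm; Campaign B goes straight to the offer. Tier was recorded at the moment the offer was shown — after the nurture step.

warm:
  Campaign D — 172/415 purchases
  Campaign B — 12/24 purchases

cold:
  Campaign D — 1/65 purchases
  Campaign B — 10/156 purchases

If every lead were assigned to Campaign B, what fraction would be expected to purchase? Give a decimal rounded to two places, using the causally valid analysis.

0.12

Engagement tier is recorded after the campaign and is itself shifted by it — it sits on the causal path from campaign to outcome. Conditioning on a mediator would strip out part of the effect we want; the pooled comparison gives the total causal effect.
So P(outcome | do(Campaign B)) is just the pooled rate for Campaign B: 22/180 = 0.122.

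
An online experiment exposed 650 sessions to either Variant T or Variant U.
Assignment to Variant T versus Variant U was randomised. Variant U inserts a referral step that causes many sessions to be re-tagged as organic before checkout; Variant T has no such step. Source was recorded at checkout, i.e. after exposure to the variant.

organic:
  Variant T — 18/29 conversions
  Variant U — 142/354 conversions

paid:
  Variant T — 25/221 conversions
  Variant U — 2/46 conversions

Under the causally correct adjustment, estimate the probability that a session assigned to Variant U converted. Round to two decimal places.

Traffic source is downstream of the variant. One should not condition on a consequence of treatment, so the overall rates are the right comparison.
So P(outcome | do(Variant U)) is just the pooled rate for Variant U: 144/400 = 0.360.

0.36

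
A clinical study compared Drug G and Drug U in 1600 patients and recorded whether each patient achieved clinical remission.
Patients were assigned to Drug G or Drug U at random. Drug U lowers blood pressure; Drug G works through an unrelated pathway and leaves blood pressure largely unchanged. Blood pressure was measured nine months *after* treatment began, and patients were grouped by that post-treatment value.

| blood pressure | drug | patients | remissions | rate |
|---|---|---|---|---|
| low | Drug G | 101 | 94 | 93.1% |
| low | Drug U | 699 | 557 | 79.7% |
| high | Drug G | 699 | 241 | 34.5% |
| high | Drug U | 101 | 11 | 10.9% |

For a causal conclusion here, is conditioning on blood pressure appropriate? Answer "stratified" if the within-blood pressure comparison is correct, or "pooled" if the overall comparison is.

pooled

Because the drug influences blood pressure, blood pressure is a post-treatment mediator, not a confounder. Stratifying on it would bias the estimate; the causal effect is the crude pooled difference.
Pooled: Drug G 41.9% vs Drug U 71.0%; Drug U is higher overall.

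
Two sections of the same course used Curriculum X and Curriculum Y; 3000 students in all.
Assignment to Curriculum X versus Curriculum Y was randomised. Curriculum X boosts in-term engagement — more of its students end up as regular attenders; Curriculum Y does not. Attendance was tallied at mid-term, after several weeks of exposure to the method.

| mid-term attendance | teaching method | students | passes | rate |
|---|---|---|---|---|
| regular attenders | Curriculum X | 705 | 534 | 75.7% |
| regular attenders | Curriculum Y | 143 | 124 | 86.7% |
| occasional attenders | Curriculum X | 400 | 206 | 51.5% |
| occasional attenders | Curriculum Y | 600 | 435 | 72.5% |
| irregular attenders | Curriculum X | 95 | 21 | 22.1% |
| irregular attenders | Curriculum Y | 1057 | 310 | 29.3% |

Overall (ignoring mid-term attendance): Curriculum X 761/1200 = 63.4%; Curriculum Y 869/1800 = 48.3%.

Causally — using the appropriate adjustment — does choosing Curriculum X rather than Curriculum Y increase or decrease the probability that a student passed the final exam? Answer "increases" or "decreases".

Mid-term attendance is downstream of the teaching method. One should not condition on a consequence of treatment, so the overall rates are the right comparison.
Pooled: Curriculum X 63.4% vs Curriculum Y 48.3%; Curriculum X is higher overall.

increases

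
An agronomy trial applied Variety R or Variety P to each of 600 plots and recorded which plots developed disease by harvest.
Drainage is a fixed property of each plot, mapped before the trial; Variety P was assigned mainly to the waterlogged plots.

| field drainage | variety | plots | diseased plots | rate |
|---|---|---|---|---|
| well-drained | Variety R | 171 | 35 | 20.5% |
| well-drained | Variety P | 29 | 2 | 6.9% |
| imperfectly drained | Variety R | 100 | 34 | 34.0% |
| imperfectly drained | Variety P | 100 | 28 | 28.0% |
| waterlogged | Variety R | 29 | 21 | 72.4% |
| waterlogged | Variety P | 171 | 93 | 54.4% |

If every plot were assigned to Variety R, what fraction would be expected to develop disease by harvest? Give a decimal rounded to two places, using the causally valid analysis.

0.42

Field drainage is set before the variety has any effect — it is not caused by the variety — and it independently drives the outcome. That makes it a confounder, so the causal comparison is within field drainage levels.
Standardising Variety R to the population field drainage mix: 0.333·35/171 + 0.333·34/100 + 0.333·21/29 = 0.423.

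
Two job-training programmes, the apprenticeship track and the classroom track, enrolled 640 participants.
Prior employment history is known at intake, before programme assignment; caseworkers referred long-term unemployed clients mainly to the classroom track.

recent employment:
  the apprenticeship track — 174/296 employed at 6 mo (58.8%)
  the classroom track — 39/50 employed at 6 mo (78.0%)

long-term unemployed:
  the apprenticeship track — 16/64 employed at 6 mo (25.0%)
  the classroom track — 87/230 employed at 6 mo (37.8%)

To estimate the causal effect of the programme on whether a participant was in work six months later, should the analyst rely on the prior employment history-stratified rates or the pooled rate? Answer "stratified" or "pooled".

The prior employment history-specific comparison favours the classroom track throughout, but the pooled figures favour the apprenticeship track. The question is whether to condition on prior employment history.
Nothing the programme does changes prior employment history; the imbalance is an allocation artefact. With prior employment history also predicting the outcome, the pooled figure is confounded, and the within-stratum comparison is the causal one.
Within each level — recent employment: 58.8% vs 78.0%; long-term unemployed: 25.0% vs 37.8% — the classroom track is higher every time.

stratified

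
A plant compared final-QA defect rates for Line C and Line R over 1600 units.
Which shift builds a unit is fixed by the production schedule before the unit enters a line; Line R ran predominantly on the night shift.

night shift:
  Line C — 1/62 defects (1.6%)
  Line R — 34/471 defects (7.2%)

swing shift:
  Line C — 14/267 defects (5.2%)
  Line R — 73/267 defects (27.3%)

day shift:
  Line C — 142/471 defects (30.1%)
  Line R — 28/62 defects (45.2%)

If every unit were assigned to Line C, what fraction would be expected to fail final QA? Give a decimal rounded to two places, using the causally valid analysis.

0.12

The stratified and pooled comparisons disagree (Line C wins within each shift; Line R wins overall), so the answer turns on the causal role of shift.
Nothing the line does changes shift; the imbalance is an allocation artefact. With shift also predicting the outcome, the pooled figure is confounded, and the within-stratum comparison is the causal one.
Standardising Line C to the population shift mix: 0.333·1/62 + 0.334·14/267 + 0.333·142/471 = 0.123.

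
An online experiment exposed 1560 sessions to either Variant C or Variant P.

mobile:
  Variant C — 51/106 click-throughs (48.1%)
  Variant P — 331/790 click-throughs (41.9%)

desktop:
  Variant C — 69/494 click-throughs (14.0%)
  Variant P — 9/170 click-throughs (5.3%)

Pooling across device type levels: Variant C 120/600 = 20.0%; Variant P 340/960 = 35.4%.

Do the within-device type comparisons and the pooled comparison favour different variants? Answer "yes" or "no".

yes

Within each device type level (mobile 48.1% vs 41.9%; desktop 14.0% vs 5.3%), Variant C has the higher rate every time. Pooled: 20.0% vs 35.4% — Variant P has the higher rate overall. The two comparisons disagree.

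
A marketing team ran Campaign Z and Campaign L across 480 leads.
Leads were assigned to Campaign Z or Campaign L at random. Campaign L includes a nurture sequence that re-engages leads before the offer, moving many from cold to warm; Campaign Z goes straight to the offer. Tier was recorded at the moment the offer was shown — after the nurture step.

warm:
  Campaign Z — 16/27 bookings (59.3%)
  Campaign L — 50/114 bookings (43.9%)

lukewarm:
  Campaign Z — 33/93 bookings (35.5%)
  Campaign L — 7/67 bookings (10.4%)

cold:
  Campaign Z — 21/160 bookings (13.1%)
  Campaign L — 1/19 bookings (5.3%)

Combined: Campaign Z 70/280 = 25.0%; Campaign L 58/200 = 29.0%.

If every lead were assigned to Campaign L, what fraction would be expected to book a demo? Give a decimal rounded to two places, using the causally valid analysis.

Engagement tier is recorded after the campaign and is itself shifted by it — it sits on the causal path from campaign to outcome. Conditioning on a mediator would strip out part of the effect we want; the pooled comparison gives the total causal effect.
So P(outcome | do(Campaign L)) is just the pooled rate for Campaign L: 58/200 = 0.290.

0.29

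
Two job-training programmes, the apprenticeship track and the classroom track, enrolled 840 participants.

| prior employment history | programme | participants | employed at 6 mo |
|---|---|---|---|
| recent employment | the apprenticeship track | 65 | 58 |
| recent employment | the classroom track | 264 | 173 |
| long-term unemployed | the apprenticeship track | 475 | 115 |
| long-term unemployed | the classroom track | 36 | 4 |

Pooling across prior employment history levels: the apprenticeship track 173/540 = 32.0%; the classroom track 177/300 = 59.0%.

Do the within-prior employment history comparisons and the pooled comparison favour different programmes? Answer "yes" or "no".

Within each prior employment history level (recent employment 89.2% vs 65.5%; long-term unemployed 24.2% vs 11.1%), the apprenticeship track has the higher rate every time. Pooled: 32.0% vs 59.0% — the classroom track has the higher rate overall. The two comparisons disagree.

yes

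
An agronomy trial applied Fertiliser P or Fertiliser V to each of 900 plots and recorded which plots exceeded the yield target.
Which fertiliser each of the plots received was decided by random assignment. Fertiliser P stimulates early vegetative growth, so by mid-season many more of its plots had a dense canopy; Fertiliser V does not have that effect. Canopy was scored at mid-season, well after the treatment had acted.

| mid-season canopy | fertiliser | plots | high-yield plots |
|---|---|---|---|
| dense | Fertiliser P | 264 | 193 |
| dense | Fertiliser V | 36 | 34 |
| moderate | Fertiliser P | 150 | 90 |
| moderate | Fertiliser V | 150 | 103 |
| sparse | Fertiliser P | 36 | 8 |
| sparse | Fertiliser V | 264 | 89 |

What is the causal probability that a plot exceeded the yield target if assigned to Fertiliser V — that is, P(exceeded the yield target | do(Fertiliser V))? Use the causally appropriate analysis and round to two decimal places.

0.50

Mid-season canopy is downstream of the fertiliser. One should not condition on a consequence of treatment, so the overall rates are the right comparison.
So P(outcome | do(Fertiliser V)) is just the pooled rate for Fertiliser V: 226/450 = 0.502.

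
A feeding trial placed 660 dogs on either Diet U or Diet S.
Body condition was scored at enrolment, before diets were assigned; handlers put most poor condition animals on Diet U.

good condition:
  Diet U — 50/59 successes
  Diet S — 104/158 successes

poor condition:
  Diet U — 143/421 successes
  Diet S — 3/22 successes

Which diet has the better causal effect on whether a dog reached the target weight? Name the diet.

Diet U is higher inside every starting body condition stratum but Diet S is higher in aggregate. Whether to stratify depends on how starting body condition relates to the diet.
Here starting body condition is a common cause — it drives both which diet a case falls under and the outcome. The crude comparison mixes populations; the stratum-specific rates are the causally relevant ones.
Within each level — good condition: 84.7% vs 65.8%; poor condition: 34.0% vs 13.6% — Diet U is higher every time.

Diet U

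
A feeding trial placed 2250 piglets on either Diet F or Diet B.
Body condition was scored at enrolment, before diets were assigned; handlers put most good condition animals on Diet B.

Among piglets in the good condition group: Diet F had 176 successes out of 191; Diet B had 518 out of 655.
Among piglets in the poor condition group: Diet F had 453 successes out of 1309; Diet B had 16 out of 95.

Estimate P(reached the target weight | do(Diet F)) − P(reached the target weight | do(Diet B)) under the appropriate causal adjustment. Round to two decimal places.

The imbalance in starting body condition arose from how piglets were allocated, not from anything the diet did; and starting body condition independently affects the outcome. The pooled gap is confounded — condition on starting body condition.
Adjusting over the population distribution of starting body condition: 0.376·(0.921−0.791) + 0.624·(0.346−0.168) = +0.160.

+0.16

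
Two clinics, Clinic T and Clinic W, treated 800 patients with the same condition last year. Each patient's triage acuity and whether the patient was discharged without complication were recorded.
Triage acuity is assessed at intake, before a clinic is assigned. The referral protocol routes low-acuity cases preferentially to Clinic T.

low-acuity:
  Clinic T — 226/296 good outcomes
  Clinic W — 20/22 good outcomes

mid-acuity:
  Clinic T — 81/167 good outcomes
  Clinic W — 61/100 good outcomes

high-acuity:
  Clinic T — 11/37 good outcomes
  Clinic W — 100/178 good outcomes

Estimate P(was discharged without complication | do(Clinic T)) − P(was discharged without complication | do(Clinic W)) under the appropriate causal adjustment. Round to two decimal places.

-0.17

Here triage acuity is a common cause — it drives both which clinic a case falls under and the outcome. The crude comparison mixes populations; the stratum-specific rates are the causally relevant ones.
Adjusting over the population distribution of triage acuity: 0.398·(0.764−0.909) + 0.334·(0.485−0.610) + 0.269·(0.297−0.562) = -0.171.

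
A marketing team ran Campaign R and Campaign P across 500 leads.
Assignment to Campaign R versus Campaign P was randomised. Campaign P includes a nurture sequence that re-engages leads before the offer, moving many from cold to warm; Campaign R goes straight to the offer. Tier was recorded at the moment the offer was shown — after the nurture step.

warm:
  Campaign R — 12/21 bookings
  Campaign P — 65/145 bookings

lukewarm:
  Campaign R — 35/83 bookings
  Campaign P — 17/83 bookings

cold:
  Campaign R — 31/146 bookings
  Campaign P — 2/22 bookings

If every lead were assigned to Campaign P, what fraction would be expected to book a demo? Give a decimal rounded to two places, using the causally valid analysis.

0.34

The engagement tier-specific comparison favours Campaign R throughout, but the pooled figures favour Campaign P. The question is whether to condition on engagement tier.
Engagement tier here is a post-treatment variable shaped by the campaign; conditioning on it would introduce bias rather than remove it. The overall comparison is the causal one.
So P(outcome | do(Campaign P)) is just the pooled rate for Campaign P: 84/250 = 0.336.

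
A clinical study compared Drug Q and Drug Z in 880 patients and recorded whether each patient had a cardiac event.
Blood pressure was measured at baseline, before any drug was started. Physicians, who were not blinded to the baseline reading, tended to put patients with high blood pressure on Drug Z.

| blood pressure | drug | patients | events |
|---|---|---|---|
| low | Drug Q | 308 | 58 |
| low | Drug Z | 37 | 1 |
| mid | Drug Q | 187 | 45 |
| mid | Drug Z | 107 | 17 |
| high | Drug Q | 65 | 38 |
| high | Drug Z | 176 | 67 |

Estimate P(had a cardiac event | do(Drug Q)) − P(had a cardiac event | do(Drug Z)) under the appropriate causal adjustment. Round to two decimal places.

The blood pressure-specific comparison favours Drug Z throughout, but the pooled figures favour Drug Q. The question is whether to condition on blood pressure.
Nothing the drug does changes blood pressure; the imbalance is an allocation artefact. With blood pressure also predicting the outcome, the pooled figure is confounded, and the within-stratum comparison is the causal one.
Adjusting over the population distribution of blood pressure: 0.392·(0.188−0.027) + 0.334·(0.241−0.159) + 0.274·(0.585−0.381) = +0.146.

+0.15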